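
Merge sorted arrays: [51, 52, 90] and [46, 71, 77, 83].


Take 46 from B
Take 51 from A
Take 52 from A
Take 71 from B
Take 77 from B
Take 83 from B

Merged: [46, 51, 52, 71, 77, 83, 90]


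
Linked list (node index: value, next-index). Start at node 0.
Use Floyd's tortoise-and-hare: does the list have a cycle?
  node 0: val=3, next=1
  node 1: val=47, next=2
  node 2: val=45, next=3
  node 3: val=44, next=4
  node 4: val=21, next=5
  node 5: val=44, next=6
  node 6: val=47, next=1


Floyd's tortoise (slow, +1) and hare (fast, +2):
  init: slow=0, fast=0
  step 1: slow=1, fast=2
  step 2: slow=2, fast=4
  step 3: slow=3, fast=6
  step 4: slow=4, fast=2
  step 5: slow=5, fast=4
  step 6: slow=6, fast=6
  slow == fast at node 6: cycle detected

Cycle: yes


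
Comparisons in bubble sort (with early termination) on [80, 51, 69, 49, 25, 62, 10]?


Algorithm: bubble sort (with early termination)
Input: [80, 51, 69, 49, 25, 62, 10]
Sorted: [10, 25, 49, 51, 62, 69, 80]

21


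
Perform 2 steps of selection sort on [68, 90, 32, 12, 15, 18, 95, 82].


Initial: [68, 90, 32, 12, 15, 18, 95, 82]
Step 1: min=12 at 3
  Swap: [12, 90, 32, 68, 15, 18, 95, 82]
Step 2: min=15 at 4
  Swap: [12, 15, 32, 68, 90, 18, 95, 82]

After 2 steps: [12, 15, 32, 68, 90, 18, 95, 82]


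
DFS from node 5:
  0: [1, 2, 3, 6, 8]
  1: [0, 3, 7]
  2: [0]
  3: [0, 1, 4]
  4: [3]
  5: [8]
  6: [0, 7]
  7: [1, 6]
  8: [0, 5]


Visit 5, push [8]
Visit 8, push [0]
Visit 0, push [6, 3, 2, 1]
Visit 1, push [7, 3]
Visit 3, push [4]
Visit 4, push []
Visit 7, push [6]
Visit 6, push []
Visit 2, push []

DFS order: [5, 8, 0, 1, 3, 4, 7, 6, 2]


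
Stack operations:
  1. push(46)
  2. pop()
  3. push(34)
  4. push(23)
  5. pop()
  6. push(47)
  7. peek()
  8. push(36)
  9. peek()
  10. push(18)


push(46) -> [46]
pop()->46, []
push(34) -> [34]
push(23) -> [34, 23]
pop()->23, [34]
push(47) -> [34, 47]
peek()->47
push(36) -> [34, 47, 36]
peek()->36
push(18) -> [34, 47, 36, 18]

Final stack: [34, 47, 36, 18]


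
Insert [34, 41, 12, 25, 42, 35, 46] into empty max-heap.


Insert 34: [34]
Insert 41: [41, 34]
Insert 12: [41, 34, 12]
Insert 25: [41, 34, 12, 25]
Insert 42: [42, 41, 12, 25, 34]
Insert 35: [42, 41, 35, 25, 34, 12]
Insert 46: [46, 41, 42, 25, 34, 12, 35]

Final heap: [46, 41, 42, 25, 34, 12, 35]


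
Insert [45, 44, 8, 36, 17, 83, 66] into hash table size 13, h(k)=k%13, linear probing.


Insert 45: h=6 -> slot 6
Insert 44: h=5 -> slot 5
Insert 8: h=8 -> slot 8
Insert 36: h=10 -> slot 10
Insert 17: h=4 -> slot 4
Insert 83: h=5, 2 probes -> slot 7
Insert 66: h=1 -> slot 1

Table: [None, 66, None, None, 17, 44, 45, 83, 8, None, 36, None, None]


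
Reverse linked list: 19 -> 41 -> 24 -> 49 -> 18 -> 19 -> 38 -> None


Step 1: curr=19, set curr.next=prev(None) | reversed so far: 19
Step 2: curr=41, set curr.next=prev(19) | reversed so far: 41 -> 19
Step 3: curr=24, set curr.next=prev(41) | reversed so far: 24 -> 41 -> 19
Step 4: curr=49, set curr.next=prev(24) | reversed so far: 49 -> 24 -> 41 -> 19
Step 5: curr=18, set curr.next=prev(49) | reversed so far: 18 -> 49 -> 24 -> 41 -> 19
Step 6: curr=19, set curr.next=prev(18) | reversed so far: 19 -> 18 -> 49 -> 24 -> 41 -> 19
Step 7: curr=38, set curr.next=prev(19) | reversed so far: 38 -> 19 -> 18 -> 49 -> 24 -> 41 -> 19

38 -> 19 -> 18 -> 49 -> 24 -> 41 -> 19 -> None


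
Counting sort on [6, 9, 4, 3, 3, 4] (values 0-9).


Input: [6, 9, 4, 3, 3, 4]
Counts: [0, 0, 0, 2, 2, 0, 1, 0, 0, 1]

Sorted: [3, 3, 4, 4, 6, 9]


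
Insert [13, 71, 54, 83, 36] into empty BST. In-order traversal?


Insert 13: root
Insert 71: R from 13
Insert 54: R from 13 -> L from 71
Insert 83: R from 13 -> R from 71
Insert 36: R from 13 -> L from 71 -> L from 54

In-order: [13, 36, 54, 71, 83]


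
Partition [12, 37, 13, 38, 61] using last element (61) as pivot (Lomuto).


Pivot: 61
  12 <= 61: advance i (no swap)
  37 <= 61: advance i (no swap)
  13 <= 61: advance i (no swap)
  38 <= 61: advance i (no swap)
Place pivot at 4: [12, 37, 13, 38, 61]

Partitioned: [12, 37, 13, 38, 61]


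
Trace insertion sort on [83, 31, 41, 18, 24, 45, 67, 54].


Initial: [83, 31, 41, 18, 24, 45, 67, 54]
Insert 31: [31, 83, 41, 18, 24, 45, 67, 54]
Insert 41: [31, 41, 83, 18, 24, 45, 67, 54]
Insert 18: [18, 31, 41, 83, 24, 45, 67, 54]
Insert 24: [18, 24, 31, 41, 83, 45, 67, 54]
Insert 45: [18, 24, 31, 41, 45, 83, 67, 54]
Insert 67: [18, 24, 31, 41, 45, 67, 83, 54]
Insert 54: [18, 24, 31, 41, 45, 54, 67, 83]

Sorted: [18, 24, 31, 41, 45, 54, 67, 83]


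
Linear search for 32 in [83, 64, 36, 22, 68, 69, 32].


i=0: 83!=32
i=1: 64!=32
i=2: 36!=32
i=3: 22!=32
i=4: 68!=32
i=5: 69!=32
i=6: 32==32 found!

Found at 6, 7 comps


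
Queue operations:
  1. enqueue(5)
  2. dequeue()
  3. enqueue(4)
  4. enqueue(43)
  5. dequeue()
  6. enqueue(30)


enqueue(5) -> [5]
dequeue()->5, []
enqueue(4) -> [4]
enqueue(43) -> [4, 43]
dequeue()->4, [43]
enqueue(30) -> [43, 30]

Final queue: [43, 30]


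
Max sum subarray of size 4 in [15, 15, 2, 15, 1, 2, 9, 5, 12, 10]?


[0:4]: 47
[1:5]: 33
[2:6]: 20
[3:7]: 27
[4:8]: 17
[5:9]: 28
[6:10]: 36

Max: 47 at [0:4]


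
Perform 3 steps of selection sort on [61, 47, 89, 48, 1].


Initial: [61, 47, 89, 48, 1]
Step 1: min=1 at 4
  Swap: [1, 47, 89, 48, 61]
Step 2: min=47 at 1
  Swap: [1, 47, 89, 48, 61]
Step 3: min=48 at 3
  Swap: [1, 47, 48, 89, 61]

After 3 steps: [1, 47, 48, 89, 61]


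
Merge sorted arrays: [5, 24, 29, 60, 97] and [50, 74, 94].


Take 5 from A
Take 24 from A
Take 29 from A
Take 50 from B
Take 60 from A
Take 74 from B
Take 94 from B

Merged: [5, 24, 29, 50, 60, 74, 94, 97]


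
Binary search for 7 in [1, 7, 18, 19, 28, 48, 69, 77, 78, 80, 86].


Step 1: lo=0, hi=10, mid=5, val=48
Step 2: lo=0, hi=4, mid=2, val=18
Step 3: lo=0, hi=1, mid=0, val=1
Step 4: lo=1, hi=1, mid=1, val=7

Found at index 1


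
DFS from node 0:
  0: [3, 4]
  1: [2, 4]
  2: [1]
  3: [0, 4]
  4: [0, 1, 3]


Visit 0, push [4, 3]
Visit 3, push [4]
Visit 4, push [1]
Visit 1, push [2]
Visit 2, push []

DFS order: [0, 3, 4, 1, 2]


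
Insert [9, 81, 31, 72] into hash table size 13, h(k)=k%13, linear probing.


Insert 9: h=9 -> slot 9
Insert 81: h=3 -> slot 3
Insert 31: h=5 -> slot 5
Insert 72: h=7 -> slot 7

Table: [None, None, None, 81, None, 31, None, 72, None, 9, None, None, None]


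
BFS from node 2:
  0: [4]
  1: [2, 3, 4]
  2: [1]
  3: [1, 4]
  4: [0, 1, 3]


Visit 2, enqueue [1]
Visit 1, enqueue [3, 4]
Visit 3, enqueue []
Visit 4, enqueue [0]
Visit 0, enqueue []

BFS order: [2, 1, 3, 4, 0]


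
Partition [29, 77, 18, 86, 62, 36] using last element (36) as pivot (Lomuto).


Pivot: 36
  29 <= 36: advance i (no swap)
  18 <= 36: swap -> [29, 18, 77, 86, 62, 36]
Place pivot at 2: [29, 18, 36, 86, 62, 77]

Partitioned: [29, 18, 36, 86, 62, 77]


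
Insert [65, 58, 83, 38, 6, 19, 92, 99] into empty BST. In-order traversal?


Insert 65: root
Insert 58: L from 65
Insert 83: R from 65
Insert 38: L from 65 -> L from 58
Insert 6: L from 65 -> L from 58 -> L from 38
Insert 19: L from 65 -> L from 58 -> L from 38 -> R from 6
Insert 92: R from 65 -> R from 83
Insert 99: R from 65 -> R from 83 -> R from 92

In-order: [6, 19, 38, 58, 65, 83, 92, 99]


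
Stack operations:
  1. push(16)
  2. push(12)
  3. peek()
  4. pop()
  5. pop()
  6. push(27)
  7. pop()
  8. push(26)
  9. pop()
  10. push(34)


push(16) -> [16]
push(12) -> [16, 12]
peek()->12
pop()->12, [16]
pop()->16, []
push(27) -> [27]
pop()->27, []
push(26) -> [26]
pop()->26, []
push(34) -> [34]

Final stack: [34]


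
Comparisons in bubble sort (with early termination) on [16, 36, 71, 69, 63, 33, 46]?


Algorithm: bubble sort (with early termination)
Input: [16, 36, 71, 69, 63, 33, 46]
Sorted: [16, 33, 36, 46, 63, 69, 71]

20


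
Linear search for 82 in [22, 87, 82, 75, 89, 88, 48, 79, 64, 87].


i=0: 22!=82
i=1: 87!=82
i=2: 82==82 found!

Found at 2, 3 comps


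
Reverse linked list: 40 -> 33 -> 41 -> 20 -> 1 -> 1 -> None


Step 1: curr=40, set curr.next=prev(None) | reversed so far: 40
Step 2: curr=33, set curr.next=prev(40) | reversed so far: 33 -> 40
Step 3: curr=41, set curr.next=prev(33) | reversed so far: 41 -> 33 -> 40
Step 4: curr=20, set curr.next=prev(41) | reversed so far: 20 -> 41 -> 33 -> 40
Step 5: curr=1, set curr.next=prev(20) | reversed so far: 1 -> 20 -> 41 -> 33 -> 40
Step 6: curr=1, set curr.next=prev(1) | reversed so far: 1 -> 1 -> 20 -> 41 -> 33 -> 40

1 -> 1 -> 20 -> 41 -> 33 -> 40 -> None


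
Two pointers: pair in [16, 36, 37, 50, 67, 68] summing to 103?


lo=0(16)+hi=5(68)=84
lo=1(36)+hi=5(68)=104
lo=1(36)+hi=4(67)=103

Yes: 36+67=103


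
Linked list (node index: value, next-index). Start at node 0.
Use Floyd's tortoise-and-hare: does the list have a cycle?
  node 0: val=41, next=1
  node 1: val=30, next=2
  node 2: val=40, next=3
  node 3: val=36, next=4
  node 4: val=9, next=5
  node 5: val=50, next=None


Floyd's tortoise (slow, +1) and hare (fast, +2):
  init: slow=0, fast=0
  step 1: slow=1, fast=2
  step 2: slow=2, fast=4
  step 3: fast 4->5->None, no cycle

Cycle: no


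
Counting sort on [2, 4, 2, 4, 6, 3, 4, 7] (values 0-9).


Input: [2, 4, 2, 4, 6, 3, 4, 7]
Counts: [0, 0, 2, 1, 3, 0, 1, 1, 0, 0]

Sorted: [2, 2, 3, 4, 4, 4, 6, 7]


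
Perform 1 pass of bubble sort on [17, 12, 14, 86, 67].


Initial: [17, 12, 14, 86, 67]
Pass 1: [12, 14, 17, 67, 86] (3 swaps)

After 1 pass: [12, 14, 17, 67, 86]


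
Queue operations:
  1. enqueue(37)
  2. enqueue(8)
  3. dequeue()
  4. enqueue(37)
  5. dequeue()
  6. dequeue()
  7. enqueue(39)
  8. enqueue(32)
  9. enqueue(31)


enqueue(37) -> [37]
enqueue(8) -> [37, 8]
dequeue()->37, [8]
enqueue(37) -> [8, 37]
dequeue()->8, [37]
dequeue()->37, []
enqueue(39) -> [39]
enqueue(32) -> [39, 32]
enqueue(31) -> [39, 32, 31]

Final queue: [39, 32, 31]


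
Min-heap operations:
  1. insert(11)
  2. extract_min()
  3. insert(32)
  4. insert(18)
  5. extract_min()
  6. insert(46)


insert(11) -> [11]
extract_min()->11, []
insert(32) -> [32]
insert(18) -> [18, 32]
extract_min()->18, [32]
insert(46) -> [32, 46]

Final heap: [32, 46]


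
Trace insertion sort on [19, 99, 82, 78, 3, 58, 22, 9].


Initial: [19, 99, 82, 78, 3, 58, 22, 9]
Insert 99: [19, 99, 82, 78, 3, 58, 22, 9]
Insert 82: [19, 82, 99, 78, 3, 58, 22, 9]
Insert 78: [19, 78, 82, 99, 3, 58, 22, 9]
Insert 3: [3, 19, 78, 82, 99, 58, 22, 9]
Insert 58: [3, 19, 58, 78, 82, 99, 22, 9]
Insert 22: [3, 19, 22, 58, 78, 82, 99, 9]
Insert 9: [3, 9, 19, 22, 58, 78, 82, 99]

Sorted: [3, 9, 19, 22, 58, 78, 82, 99]


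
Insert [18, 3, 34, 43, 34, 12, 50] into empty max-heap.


Insert 18: [18]
Insert 3: [18, 3]
Insert 34: [34, 3, 18]
Insert 43: [43, 34, 18, 3]
Insert 34: [43, 34, 18, 3, 34]
Insert 12: [43, 34, 18, 3, 34, 12]
Insert 50: [50, 34, 43, 3, 34, 12, 18]

Final heap: [50, 34, 43, 3, 34, 12, 18]


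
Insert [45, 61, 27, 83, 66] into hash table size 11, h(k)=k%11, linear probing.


Insert 45: h=1 -> slot 1
Insert 61: h=6 -> slot 6
Insert 27: h=5 -> slot 5
Insert 83: h=6, 1 probes -> slot 7
Insert 66: h=0 -> slot 0

Table: [66, 45, None, None, None, 27, 61, 83, None, None, None]


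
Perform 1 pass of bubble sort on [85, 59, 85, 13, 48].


Initial: [85, 59, 85, 13, 48]
Pass 1: [59, 85, 13, 48, 85] (3 swaps)

After 1 pass: [59, 85, 13, 48, 85]


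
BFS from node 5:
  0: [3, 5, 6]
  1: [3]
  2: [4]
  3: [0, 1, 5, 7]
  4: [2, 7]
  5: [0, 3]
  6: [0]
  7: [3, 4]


Visit 5, enqueue [0, 3]
Visit 0, enqueue [6]
Visit 3, enqueue [1, 7]
Visit 6, enqueue []
Visit 1, enqueue []
Visit 7, enqueue [4]
Visit 4, enqueue [2]
Visit 2, enqueue []

BFS order: [5, 0, 3, 6, 1, 7, 4, 2]


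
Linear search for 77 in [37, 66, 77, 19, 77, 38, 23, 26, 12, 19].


i=0: 37!=77
i=1: 66!=77
i=2: 77==77 found!

Found at 2, 3 comps


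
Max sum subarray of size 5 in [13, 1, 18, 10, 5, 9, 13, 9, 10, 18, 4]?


[0:5]: 47
[1:6]: 43
[2:7]: 55
[3:8]: 46
[4:9]: 46
[5:10]: 59
[6:11]: 54

Max: 59 at [5:10]


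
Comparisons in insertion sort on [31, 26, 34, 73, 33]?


Algorithm: insertion sort
Input: [31, 26, 34, 73, 33]
Sorted: [26, 31, 33, 34, 73]

6


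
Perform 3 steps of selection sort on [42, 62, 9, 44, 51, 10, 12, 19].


Initial: [42, 62, 9, 44, 51, 10, 12, 19]
Step 1: min=9 at 2
  Swap: [9, 62, 42, 44, 51, 10, 12, 19]
Step 2: min=10 at 5
  Swap: [9, 10, 42, 44, 51, 62, 12, 19]
Step 3: min=12 at 6
  Swap: [9, 10, 12, 44, 51, 62, 42, 19]

After 3 steps: [9, 10, 12, 44, 51, 62, 42, 19]


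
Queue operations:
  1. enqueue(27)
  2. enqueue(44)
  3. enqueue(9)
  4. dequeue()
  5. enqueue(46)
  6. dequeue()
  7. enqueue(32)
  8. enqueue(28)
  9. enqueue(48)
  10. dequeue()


enqueue(27) -> [27]
enqueue(44) -> [27, 44]
enqueue(9) -> [27, 44, 9]
dequeue()->27, [44, 9]
enqueue(46) -> [44, 9, 46]
dequeue()->44, [9, 46]
enqueue(32) -> [9, 46, 32]
enqueue(28) -> [9, 46, 32, 28]
enqueue(48) -> [9, 46, 32, 28, 48]
dequeue()->9, [46, 32, 28, 48]

Final queue: [46, 32, 28, 48]


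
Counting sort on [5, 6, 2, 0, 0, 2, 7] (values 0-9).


Input: [5, 6, 2, 0, 0, 2, 7]
Counts: [2, 0, 2, 0, 0, 1, 1, 1, 0, 0]

Sorted: [0, 0, 2, 2, 5, 6, 7]


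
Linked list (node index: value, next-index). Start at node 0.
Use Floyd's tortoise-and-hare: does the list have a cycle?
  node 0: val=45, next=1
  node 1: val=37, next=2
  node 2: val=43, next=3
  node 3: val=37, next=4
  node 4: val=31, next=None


Floyd's tortoise (slow, +1) and hare (fast, +2):
  init: slow=0, fast=0
  step 1: slow=1, fast=2
  step 2: slow=2, fast=4
  step 3: fast -> None, no cycle

Cycle: no


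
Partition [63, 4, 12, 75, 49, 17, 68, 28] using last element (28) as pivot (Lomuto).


Pivot: 28
  4 <= 28: swap -> [4, 63, 12, 75, 49, 17, 68, 28]
  12 <= 28: swap -> [4, 12, 63, 75, 49, 17, 68, 28]
  17 <= 28: swap -> [4, 12, 17, 75, 49, 63, 68, 28]
Place pivot at 3: [4, 12, 17, 28, 49, 63, 68, 75]

Partitioned: [4, 12, 17, 28, 49, 63, 68, 75]


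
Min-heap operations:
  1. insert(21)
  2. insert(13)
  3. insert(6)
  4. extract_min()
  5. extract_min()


insert(21) -> [21]
insert(13) -> [13, 21]
insert(6) -> [6, 21, 13]
extract_min()->6, [13, 21]
extract_min()->13, [21]

Final heap: [21]


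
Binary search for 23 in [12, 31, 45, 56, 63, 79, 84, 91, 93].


Step 1: lo=0, hi=8, mid=4, val=63
Step 2: lo=0, hi=3, mid=1, val=31
Step 3: lo=0, hi=0, mid=0, val=12

Not found


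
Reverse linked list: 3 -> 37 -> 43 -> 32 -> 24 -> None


Step 1: curr=3, set curr.next=prev(None) | reversed so far: 3
Step 2: curr=37, set curr.next=prev(3) | reversed so far: 37 -> 3
Step 3: curr=43, set curr.next=prev(37) | reversed so far: 43 -> 37 -> 3
Step 4: curr=32, set curr.next=prev(43) | reversed so far: 32 -> 43 -> 37 -> 3
Step 5: curr=24, set curr.next=prev(32) | reversed so far: 24 -> 32 -> 43 -> 37 -> 3

24 -> 32 -> 43 -> 37 -> 3 -> None


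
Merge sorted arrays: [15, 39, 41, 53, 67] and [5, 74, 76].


Take 5 from B
Take 15 from A
Take 39 from A
Take 41 from A
Take 53 from A
Take 67 from A

Merged: [5, 15, 39, 41, 53, 67, 74, 76]


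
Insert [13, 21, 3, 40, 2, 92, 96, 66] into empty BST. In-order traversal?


Insert 13: root
Insert 21: R from 13
Insert 3: L from 13
Insert 40: R from 13 -> R from 21
Insert 2: L from 13 -> L from 3
Insert 92: R from 13 -> R from 21 -> R from 40
Insert 96: R from 13 -> R from 21 -> R from 40 -> R from 92
Insert 66: R from 13 -> R from 21 -> R from 40 -> L from 92

In-order: [2, 3, 13, 21, 40, 66, 92, 96]


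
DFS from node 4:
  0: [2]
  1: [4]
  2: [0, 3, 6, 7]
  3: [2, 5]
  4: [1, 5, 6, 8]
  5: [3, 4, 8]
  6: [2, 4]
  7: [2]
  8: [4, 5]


Visit 4, push [8, 6, 5, 1]
Visit 1, push []
Visit 5, push [8, 3]
Visit 3, push [2]
Visit 2, push [7, 6, 0]
Visit 0, push []
Visit 6, push []
Visit 7, push []
Visit 8, push []

DFS order: [4, 1, 5, 3, 2, 0, 6, 7, 8]


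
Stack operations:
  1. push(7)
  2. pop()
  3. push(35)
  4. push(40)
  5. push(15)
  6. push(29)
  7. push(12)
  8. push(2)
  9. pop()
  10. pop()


push(7) -> [7]
pop()->7, []
push(35) -> [35]
push(40) -> [35, 40]
push(15) -> [35, 40, 15]
push(29) -> [35, 40, 15, 29]
push(12) -> [35, 40, 15, 29, 12]
push(2) -> [35, 40, 15, 29, 12, 2]
pop()->2, [35, 40, 15, 29, 12]
pop()->12, [35, 40, 15, 29]

Final stack: [35, 40, 15, 29]


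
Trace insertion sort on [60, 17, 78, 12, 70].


Initial: [60, 17, 78, 12, 70]
Insert 17: [17, 60, 78, 12, 70]
Insert 78: [17, 60, 78, 12, 70]
Insert 12: [12, 17, 60, 78, 70]
Insert 70: [12, 17, 60, 70, 78]

Sorted: [12, 17, 60, 70, 78]


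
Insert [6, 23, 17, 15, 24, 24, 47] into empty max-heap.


Insert 6: [6]
Insert 23: [23, 6]
Insert 17: [23, 6, 17]
Insert 15: [23, 15, 17, 6]
Insert 24: [24, 23, 17, 6, 15]
Insert 24: [24, 23, 24, 6, 15, 17]
Insert 47: [47, 23, 24, 6, 15, 17, 24]

Final heap: [47, 23, 24, 6, 15, 17, 24]


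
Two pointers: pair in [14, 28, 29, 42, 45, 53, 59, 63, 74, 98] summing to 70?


lo=0(14)+hi=9(98)=112
lo=0(14)+hi=8(74)=88
lo=0(14)+hi=7(63)=77
lo=0(14)+hi=6(59)=73
lo=0(14)+hi=5(53)=67
lo=1(28)+hi=5(53)=81
lo=1(28)+hi=4(45)=73
lo=1(28)+hi=3(42)=70

Yes: 28+42=70


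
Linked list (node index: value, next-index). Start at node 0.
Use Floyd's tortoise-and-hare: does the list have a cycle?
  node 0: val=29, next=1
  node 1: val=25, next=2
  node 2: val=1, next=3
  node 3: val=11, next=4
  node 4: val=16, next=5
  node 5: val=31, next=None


Floyd's tortoise (slow, +1) and hare (fast, +2):
  init: slow=0, fast=0
  step 1: slow=1, fast=2
  step 2: slow=2, fast=4
  step 3: fast 4->5->None, no cycle

Cycle: no


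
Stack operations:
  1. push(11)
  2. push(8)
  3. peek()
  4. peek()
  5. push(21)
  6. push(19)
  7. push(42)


push(11) -> [11]
push(8) -> [11, 8]
peek()->8
peek()->8
push(21) -> [11, 8, 21]
push(19) -> [11, 8, 21, 19]
push(42) -> [11, 8, 21, 19, 42]

Final stack: [11, 8, 21, 19, 42]


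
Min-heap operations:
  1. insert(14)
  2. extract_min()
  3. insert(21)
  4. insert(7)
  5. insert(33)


insert(14) -> [14]
extract_min()->14, []
insert(21) -> [21]
insert(7) -> [7, 21]
insert(33) -> [7, 21, 33]

Final heap: [7, 21, 33]


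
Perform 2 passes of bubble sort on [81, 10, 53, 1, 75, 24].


Initial: [81, 10, 53, 1, 75, 24]
Pass 1: [10, 53, 1, 75, 24, 81] (5 swaps)
Pass 2: [10, 1, 53, 24, 75, 81] (2 swaps)

After 2 passes: [10, 1, 53, 24, 75, 81]


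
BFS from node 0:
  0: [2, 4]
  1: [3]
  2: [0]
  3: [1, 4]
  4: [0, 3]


Visit 0, enqueue [2, 4]
Visit 2, enqueue []
Visit 4, enqueue [3]
Visit 3, enqueue [1]
Visit 1, enqueue []

BFS order: [0, 2, 4, 3, 1]


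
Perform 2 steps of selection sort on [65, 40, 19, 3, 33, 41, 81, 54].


Initial: [65, 40, 19, 3, 33, 41, 81, 54]
Step 1: min=3 at 3
  Swap: [3, 40, 19, 65, 33, 41, 81, 54]
Step 2: min=19 at 2
  Swap: [3, 19, 40, 65, 33, 41, 81, 54]

After 2 steps: [3, 19, 40, 65, 33, 41, 81, 54]


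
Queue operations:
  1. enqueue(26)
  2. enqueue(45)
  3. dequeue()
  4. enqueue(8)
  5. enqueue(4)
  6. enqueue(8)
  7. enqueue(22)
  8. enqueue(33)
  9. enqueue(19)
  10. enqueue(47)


enqueue(26) -> [26]
enqueue(45) -> [26, 45]
dequeue()->26, [45]
enqueue(8) -> [45, 8]
enqueue(4) -> [45, 8, 4]
enqueue(8) -> [45, 8, 4, 8]
enqueue(22) -> [45, 8, 4, 8, 22]
enqueue(33) -> [45, 8, 4, 8, 22, 33]
enqueue(19) -> [45, 8, 4, 8, 22, 33, 19]
enqueue(47) -> [45, 8, 4, 8, 22, 33, 19, 47]

Final queue: [45, 8, 4, 8, 22, 33, 19, 47]


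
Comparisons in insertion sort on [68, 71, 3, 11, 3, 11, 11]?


Algorithm: insertion sort
Input: [68, 71, 3, 11, 3, 11, 11]
Sorted: [3, 3, 11, 11, 11, 68, 71]

16


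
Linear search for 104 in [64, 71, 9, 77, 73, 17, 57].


i=0: 64!=104
i=1: 71!=104
i=2: 9!=104
i=3: 77!=104
i=4: 73!=104
i=5: 17!=104
i=6: 57!=104

Not found, 7 comps


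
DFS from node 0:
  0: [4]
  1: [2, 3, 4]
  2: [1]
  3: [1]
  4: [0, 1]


Visit 0, push [4]
Visit 4, push [1]
Visit 1, push [3, 2]
Visit 2, push []
Visit 3, push []

DFS order: [0, 4, 1, 2, 3]


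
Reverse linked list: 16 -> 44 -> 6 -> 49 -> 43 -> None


Step 1: curr=16, set curr.next=prev(None) | reversed so far: 16
Step 2: curr=44, set curr.next=prev(16) | reversed so far: 44 -> 16
Step 3: curr=6, set curr.next=prev(44) | reversed so far: 6 -> 44 -> 16
Step 4: curr=49, set curr.next=prev(6) | reversed so far: 49 -> 6 -> 44 -> 16
Step 5: curr=43, set curr.next=prev(49) | reversed so far: 43 -> 49 -> 6 -> 44 -> 16

43 -> 49 -> 6 -> 44 -> 16 -> None


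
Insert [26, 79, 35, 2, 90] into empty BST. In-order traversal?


Insert 26: root
Insert 79: R from 26
Insert 35: R from 26 -> L from 79
Insert 2: L from 26
Insert 90: R from 26 -> R from 79

In-order: [2, 26, 35, 79, 90]


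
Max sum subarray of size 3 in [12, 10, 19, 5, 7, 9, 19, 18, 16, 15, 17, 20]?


[0:3]: 41
[1:4]: 34
[2:5]: 31
[3:6]: 21
[4:7]: 35
[5:8]: 46
[6:9]: 53
[7:10]: 49
[8:11]: 48
[9:12]: 52

Max: 53 at [6:9]


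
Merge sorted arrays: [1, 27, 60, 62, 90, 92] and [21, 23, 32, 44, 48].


Take 1 from A
Take 21 from B
Take 23 from B
Take 27 from A
Take 32 from B
Take 44 from B
Take 48 from B

Merged: [1, 21, 23, 27, 32, 44, 48, 60, 62, 90, 92]


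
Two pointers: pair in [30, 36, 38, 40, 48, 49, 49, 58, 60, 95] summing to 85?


lo=0(30)+hi=9(95)=125
lo=0(30)+hi=8(60)=90
lo=0(30)+hi=7(58)=88
lo=0(30)+hi=6(49)=79
lo=1(36)+hi=6(49)=85

Yes: 36+49=85


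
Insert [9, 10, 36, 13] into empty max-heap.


Insert 9: [9]
Insert 10: [10, 9]
Insert 36: [36, 9, 10]
Insert 13: [36, 13, 10, 9]

Final heap: [36, 13, 10, 9]


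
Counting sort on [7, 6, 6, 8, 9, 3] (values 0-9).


Input: [7, 6, 6, 8, 9, 3]
Counts: [0, 0, 0, 1, 0, 0, 2, 1, 1, 1]

Sorted: [3, 6, 6, 7, 8, 9]


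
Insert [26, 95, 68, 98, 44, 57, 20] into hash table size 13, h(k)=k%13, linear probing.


Insert 26: h=0 -> slot 0
Insert 95: h=4 -> slot 4
Insert 68: h=3 -> slot 3
Insert 98: h=7 -> slot 7
Insert 44: h=5 -> slot 5
Insert 57: h=5, 1 probes -> slot 6
Insert 20: h=7, 1 probes -> slot 8

Table: [26, None, None, 68, 95, 44, 57, 98, 20, None, None, None, None]


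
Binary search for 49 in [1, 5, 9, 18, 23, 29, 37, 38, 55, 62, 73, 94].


Step 1: lo=0, hi=11, mid=5, val=29
Step 2: lo=6, hi=11, mid=8, val=55
Step 3: lo=6, hi=7, mid=6, val=37
Step 4: lo=7, hi=7, mid=7, val=38

Not found


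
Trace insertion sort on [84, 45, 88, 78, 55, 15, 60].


Initial: [84, 45, 88, 78, 55, 15, 60]
Insert 45: [45, 84, 88, 78, 55, 15, 60]
Insert 88: [45, 84, 88, 78, 55, 15, 60]
Insert 78: [45, 78, 84, 88, 55, 15, 60]
Insert 55: [45, 55, 78, 84, 88, 15, 60]
Insert 15: [15, 45, 55, 78, 84, 88, 60]
Insert 60: [15, 45, 55, 60, 78, 84, 88]

Sorted: [15, 45, 55, 60, 78, 84, 88]


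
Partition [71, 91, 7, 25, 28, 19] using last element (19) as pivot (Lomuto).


Pivot: 19
  7 <= 19: swap -> [7, 91, 71, 25, 28, 19]
Place pivot at 1: [7, 19, 71, 25, 28, 91]

Partitioned: [7, 19, 71, 25, 28, 91]


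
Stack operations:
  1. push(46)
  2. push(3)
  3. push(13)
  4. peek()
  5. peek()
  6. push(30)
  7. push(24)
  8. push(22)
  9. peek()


push(46) -> [46]
push(3) -> [46, 3]
push(13) -> [46, 3, 13]
peek()->13
peek()->13
push(30) -> [46, 3, 13, 30]
push(24) -> [46, 3, 13, 30, 24]
push(22) -> [46, 3, 13, 30, 24, 22]
peek()->22

Final stack: [46, 3, 13, 30, 24, 22]


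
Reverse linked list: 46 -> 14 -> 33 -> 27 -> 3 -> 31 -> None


Step 1: curr=46, set curr.next=prev(None) | reversed so far: 46
Step 2: curr=14, set curr.next=prev(46) | reversed so far: 14 -> 46
Step 3: curr=33, set curr.next=prev(14) | reversed so far: 33 -> 14 -> 46
Step 4: curr=27, set curr.next=prev(33) | reversed so far: 27 -> 33 -> 14 -> 46
Step 5: curr=3, set curr.next=prev(27) | reversed so far: 3 -> 27 -> 33 -> 14 -> 46
Step 6: curr=31, set curr.next=prev(3) | reversed so far: 31 -> 3 -> 27 -> 33 -> 14 -> 46

31 -> 3 -> 27 -> 33 -> 14 -> 46 -> None


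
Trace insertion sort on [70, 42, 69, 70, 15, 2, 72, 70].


Initial: [70, 42, 69, 70, 15, 2, 72, 70]
Insert 42: [42, 70, 69, 70, 15, 2, 72, 70]
Insert 69: [42, 69, 70, 70, 15, 2, 72, 70]
Insert 70: [42, 69, 70, 70, 15, 2, 72, 70]
Insert 15: [15, 42, 69, 70, 70, 2, 72, 70]
Insert 2: [2, 15, 42, 69, 70, 70, 72, 70]
Insert 72: [2, 15, 42, 69, 70, 70, 72, 70]
Insert 70: [2, 15, 42, 69, 70, 70, 70, 72]

Sorted: [2, 15, 42, 69, 70, 70, 70, 72]


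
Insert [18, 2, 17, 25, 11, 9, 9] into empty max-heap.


Insert 18: [18]
Insert 2: [18, 2]
Insert 17: [18, 2, 17]
Insert 25: [25, 18, 17, 2]
Insert 11: [25, 18, 17, 2, 11]
Insert 9: [25, 18, 17, 2, 11, 9]
Insert 9: [25, 18, 17, 2, 11, 9, 9]

Final heap: [25, 18, 17, 2, 11, 9, 9]


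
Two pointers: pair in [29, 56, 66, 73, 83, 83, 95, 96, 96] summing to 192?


lo=0(29)+hi=8(96)=125
lo=1(56)+hi=8(96)=152
lo=2(66)+hi=8(96)=162
lo=3(73)+hi=8(96)=169
lo=4(83)+hi=8(96)=179
lo=5(83)+hi=8(96)=179
lo=6(95)+hi=8(96)=191
lo=7(96)+hi=8(96)=192

Yes: 96+96=192


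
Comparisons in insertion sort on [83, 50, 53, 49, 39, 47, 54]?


Algorithm: insertion sort
Input: [83, 50, 53, 49, 39, 47, 54]
Sorted: [39, 47, 49, 50, 53, 54, 83]

17


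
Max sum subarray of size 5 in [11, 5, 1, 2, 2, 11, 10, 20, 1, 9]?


[0:5]: 21
[1:6]: 21
[2:7]: 26
[3:8]: 45
[4:9]: 44
[5:10]: 51

Max: 51 at [5:10]


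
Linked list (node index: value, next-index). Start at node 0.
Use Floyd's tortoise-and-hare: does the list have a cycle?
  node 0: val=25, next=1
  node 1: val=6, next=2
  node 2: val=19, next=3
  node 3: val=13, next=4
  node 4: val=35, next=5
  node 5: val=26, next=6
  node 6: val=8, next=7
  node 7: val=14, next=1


Floyd's tortoise (slow, +1) and hare (fast, +2):
  init: slow=0, fast=0
  step 1: slow=1, fast=2
  step 2: slow=2, fast=4
  step 3: slow=3, fast=6
  step 4: slow=4, fast=1
  step 5: slow=5, fast=3
  step 6: slow=6, fast=5
  step 7: slow=7, fast=7
  slow == fast at node 7: cycle detected

Cycle: yes


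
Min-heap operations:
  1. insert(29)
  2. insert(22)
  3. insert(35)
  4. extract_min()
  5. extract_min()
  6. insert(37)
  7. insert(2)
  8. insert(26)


insert(29) -> [29]
insert(22) -> [22, 29]
insert(35) -> [22, 29, 35]
extract_min()->22, [29, 35]
extract_min()->29, [35]
insert(37) -> [35, 37]
insert(2) -> [2, 37, 35]
insert(26) -> [2, 26, 35, 37]

Final heap: [2, 26, 35, 37]


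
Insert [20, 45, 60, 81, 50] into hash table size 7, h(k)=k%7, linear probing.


Insert 20: h=6 -> slot 6
Insert 45: h=3 -> slot 3
Insert 60: h=4 -> slot 4
Insert 81: h=4, 1 probes -> slot 5
Insert 50: h=1 -> slot 1

Table: [None, 50, None, 45, 60, 81, 20]


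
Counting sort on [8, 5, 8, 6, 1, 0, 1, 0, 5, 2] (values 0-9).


Input: [8, 5, 8, 6, 1, 0, 1, 0, 5, 2]
Counts: [2, 2, 1, 0, 0, 2, 1, 0, 2, 0]

Sorted: [0, 0, 1, 1, 2, 5, 5, 6, 8, 8]


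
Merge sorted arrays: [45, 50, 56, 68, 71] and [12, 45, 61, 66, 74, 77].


Take 12 from B
Take 45 from A
Take 45 from B
Take 50 from A
Take 56 from A
Take 61 from B
Take 66 from B
Take 68 from A
Take 71 from A

Merged: [12, 45, 45, 50, 56, 61, 66, 68, 71, 74, 77]


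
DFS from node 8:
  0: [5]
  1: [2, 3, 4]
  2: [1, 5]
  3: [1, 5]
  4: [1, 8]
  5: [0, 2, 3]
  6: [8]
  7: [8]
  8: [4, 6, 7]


Visit 8, push [7, 6, 4]
Visit 4, push [1]
Visit 1, push [3, 2]
Visit 2, push [5]
Visit 5, push [3, 0]
Visit 0, push []
Visit 3, push []
Visit 6, push []
Visit 7, push []

DFS order: [8, 4, 1, 2, 5, 0, 3, 6, 7]


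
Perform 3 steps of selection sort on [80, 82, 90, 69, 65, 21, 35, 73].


Initial: [80, 82, 90, 69, 65, 21, 35, 73]
Step 1: min=21 at 5
  Swap: [21, 82, 90, 69, 65, 80, 35, 73]
Step 2: min=35 at 6
  Swap: [21, 35, 90, 69, 65, 80, 82, 73]
Step 3: min=65 at 4
  Swap: [21, 35, 65, 69, 90, 80, 82, 73]

After 3 steps: [21, 35, 65, 69, 90, 80, 82, 73]


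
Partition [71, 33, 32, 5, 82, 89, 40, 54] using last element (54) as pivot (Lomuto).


Pivot: 54
  33 <= 54: swap -> [33, 71, 32, 5, 82, 89, 40, 54]
  32 <= 54: swap -> [33, 32, 71, 5, 82, 89, 40, 54]
  5 <= 54: swap -> [33, 32, 5, 71, 82, 89, 40, 54]
  40 <= 54: swap -> [33, 32, 5, 40, 82, 89, 71, 54]
Place pivot at 4: [33, 32, 5, 40, 54, 89, 71, 82]

Partitioned: [33, 32, 5, 40, 54, 89, 71, 82]


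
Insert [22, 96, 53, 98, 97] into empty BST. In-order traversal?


Insert 22: root
Insert 96: R from 22
Insert 53: R from 22 -> L from 96
Insert 98: R from 22 -> R from 96
Insert 97: R from 22 -> R from 96 -> L from 98

In-order: [22, 53, 96, 97, 98]


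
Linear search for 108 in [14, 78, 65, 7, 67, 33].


i=0: 14!=108
i=1: 78!=108
i=2: 65!=108
i=3: 7!=108
i=4: 67!=108
i=5: 33!=108

Not found, 6 comps


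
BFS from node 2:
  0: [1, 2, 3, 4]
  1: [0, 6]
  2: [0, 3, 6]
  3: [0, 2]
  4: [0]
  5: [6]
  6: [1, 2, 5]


Visit 2, enqueue [0, 3, 6]
Visit 0, enqueue [1, 4]
Visit 3, enqueue []
Visit 6, enqueue [5]
Visit 1, enqueue []
Visit 4, enqueue []
Visit 5, enqueue []

BFS order: [2, 0, 3, 6, 1, 4, 5]


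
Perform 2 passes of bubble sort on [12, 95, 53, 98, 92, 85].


Initial: [12, 95, 53, 98, 92, 85]
Pass 1: [12, 53, 95, 92, 85, 98] (3 swaps)
Pass 2: [12, 53, 92, 85, 95, 98] (2 swaps)

After 2 passes: [12, 53, 92, 85, 95, 98]


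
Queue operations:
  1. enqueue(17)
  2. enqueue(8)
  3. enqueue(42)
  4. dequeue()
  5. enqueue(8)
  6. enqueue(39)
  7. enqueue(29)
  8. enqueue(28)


enqueue(17) -> [17]
enqueue(8) -> [17, 8]
enqueue(42) -> [17, 8, 42]
dequeue()->17, [8, 42]
enqueue(8) -> [8, 42, 8]
enqueue(39) -> [8, 42, 8, 39]
enqueue(29) -> [8, 42, 8, 39, 29]
enqueue(28) -> [8, 42, 8, 39, 29, 28]

Final queue: [8, 42, 8, 39, 29, 28]


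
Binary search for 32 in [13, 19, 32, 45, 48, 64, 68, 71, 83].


Step 1: lo=0, hi=8, mid=4, val=48
Step 2: lo=0, hi=3, mid=1, val=19
Step 3: lo=2, hi=3, mid=2, val=32

Found at index 2


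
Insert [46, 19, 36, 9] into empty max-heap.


Insert 46: [46]
Insert 19: [46, 19]
Insert 36: [46, 19, 36]
Insert 9: [46, 19, 36, 9]

Final heap: [46, 19, 36, 9]


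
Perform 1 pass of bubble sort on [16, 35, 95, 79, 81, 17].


Initial: [16, 35, 95, 79, 81, 17]
Pass 1: [16, 35, 79, 81, 17, 95] (3 swaps)

After 1 pass: [16, 35, 79, 81, 17, 95]


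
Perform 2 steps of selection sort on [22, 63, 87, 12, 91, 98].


Initial: [22, 63, 87, 12, 91, 98]
Step 1: min=12 at 3
  Swap: [12, 63, 87, 22, 91, 98]
Step 2: min=22 at 3
  Swap: [12, 22, 87, 63, 91, 98]

After 2 steps: [12, 22, 87, 63, 91, 98]


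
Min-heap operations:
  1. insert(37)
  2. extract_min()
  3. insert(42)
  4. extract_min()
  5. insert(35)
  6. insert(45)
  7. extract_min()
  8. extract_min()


insert(37) -> [37]
extract_min()->37, []
insert(42) -> [42]
extract_min()->42, []
insert(35) -> [35]
insert(45) -> [35, 45]
extract_min()->35, [45]
extract_min()->45, []

Final heap: []


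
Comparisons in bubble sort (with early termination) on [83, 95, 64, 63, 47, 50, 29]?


Algorithm: bubble sort (with early termination)
Input: [83, 95, 64, 63, 47, 50, 29]
Sorted: [29, 47, 50, 63, 64, 83, 95]

21


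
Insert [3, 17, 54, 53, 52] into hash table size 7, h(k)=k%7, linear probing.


Insert 3: h=3 -> slot 3
Insert 17: h=3, 1 probes -> slot 4
Insert 54: h=5 -> slot 5
Insert 53: h=4, 2 probes -> slot 6
Insert 52: h=3, 4 probes -> slot 0

Table: [52, None, None, 3, 17, 54, 53]


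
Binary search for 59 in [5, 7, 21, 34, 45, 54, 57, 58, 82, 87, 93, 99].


Step 1: lo=0, hi=11, mid=5, val=54
Step 2: lo=6, hi=11, mid=8, val=82
Step 3: lo=6, hi=7, mid=6, val=57
Step 4: lo=7, hi=7, mid=7, val=58

Not found


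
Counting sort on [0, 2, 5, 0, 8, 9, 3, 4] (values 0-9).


Input: [0, 2, 5, 0, 8, 9, 3, 4]
Counts: [2, 0, 1, 1, 1, 1, 0, 0, 1, 1]

Sorted: [0, 0, 2, 3, 4, 5, 8, 9]


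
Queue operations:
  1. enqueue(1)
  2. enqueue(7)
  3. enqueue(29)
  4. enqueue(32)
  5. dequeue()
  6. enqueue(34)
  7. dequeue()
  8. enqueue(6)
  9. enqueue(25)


enqueue(1) -> [1]
enqueue(7) -> [1, 7]
enqueue(29) -> [1, 7, 29]
enqueue(32) -> [1, 7, 29, 32]
dequeue()->1, [7, 29, 32]
enqueue(34) -> [7, 29, 32, 34]
dequeue()->7, [29, 32, 34]
enqueue(6) -> [29, 32, 34, 6]
enqueue(25) -> [29, 32, 34, 6, 25]

Final queue: [29, 32, 34, 6, 25]


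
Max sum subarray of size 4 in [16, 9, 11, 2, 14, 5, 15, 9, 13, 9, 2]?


[0:4]: 38
[1:5]: 36
[2:6]: 32
[3:7]: 36
[4:8]: 43
[5:9]: 42
[6:10]: 46
[7:11]: 33

Max: 46 at [6:10]


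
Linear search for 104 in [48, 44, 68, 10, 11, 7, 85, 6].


i=0: 48!=104
i=1: 44!=104
i=2: 68!=104
i=3: 10!=104
i=4: 11!=104
i=5: 7!=104
i=6: 85!=104
i=7: 6!=104

Not found, 8 comps


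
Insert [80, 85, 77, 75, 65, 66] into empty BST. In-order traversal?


Insert 80: root
Insert 85: R from 80
Insert 77: L from 80
Insert 75: L from 80 -> L from 77
Insert 65: L from 80 -> L from 77 -> L from 75
Insert 66: L from 80 -> L from 77 -> L from 75 -> R from 65

In-order: [65, 66, 75, 77, 80, 85]


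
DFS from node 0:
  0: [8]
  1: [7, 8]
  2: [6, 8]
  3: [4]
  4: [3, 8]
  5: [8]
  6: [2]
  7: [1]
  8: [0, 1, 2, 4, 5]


Visit 0, push [8]
Visit 8, push [5, 4, 2, 1]
Visit 1, push [7]
Visit 7, push []
Visit 2, push [6]
Visit 6, push []
Visit 4, push [3]
Visit 3, push []
Visit 5, push []

DFS order: [0, 8, 1, 7, 2, 6, 4, 3, 5]


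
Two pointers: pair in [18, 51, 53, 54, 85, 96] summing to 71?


lo=0(18)+hi=5(96)=114
lo=0(18)+hi=4(85)=103
lo=0(18)+hi=3(54)=72
lo=0(18)+hi=2(53)=71

Yes: 18+53=71


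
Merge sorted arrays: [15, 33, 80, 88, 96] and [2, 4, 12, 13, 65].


Take 2 from B
Take 4 from B
Take 12 from B
Take 13 from B
Take 15 from A
Take 33 from A
Take 65 from B

Merged: [2, 4, 12, 13, 15, 33, 65, 80, 88, 96]


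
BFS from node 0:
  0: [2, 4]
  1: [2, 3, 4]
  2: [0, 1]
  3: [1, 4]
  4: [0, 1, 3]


Visit 0, enqueue [2, 4]
Visit 2, enqueue [1]
Visit 4, enqueue [3]
Visit 1, enqueue []
Visit 3, enqueue []

BFS order: [0, 2, 4, 1, 3]


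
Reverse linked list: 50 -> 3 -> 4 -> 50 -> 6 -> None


Step 1: curr=50, set curr.next=prev(None) | reversed so far: 50
Step 2: curr=3, set curr.next=prev(50) | reversed so far: 3 -> 50
Step 3: curr=4, set curr.next=prev(3) | reversed so far: 4 -> 3 -> 50
Step 4: curr=50, set curr.next=prev(4) | reversed so far: 50 -> 4 -> 3 -> 50
Step 5: curr=6, set curr.next=prev(50) | reversed so far: 6 -> 50 -> 4 -> 3 -> 50

6 -> 50 -> 4 -> 3 -> 50 -> None


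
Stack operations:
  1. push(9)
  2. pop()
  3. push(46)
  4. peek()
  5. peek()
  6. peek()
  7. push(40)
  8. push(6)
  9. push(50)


push(9) -> [9]
pop()->9, []
push(46) -> [46]
peek()->46
peek()->46
peek()->46
push(40) -> [46, 40]
push(6) -> [46, 40, 6]
push(50) -> [46, 40, 6, 50]

Final stack: [46, 40, 6, 50]


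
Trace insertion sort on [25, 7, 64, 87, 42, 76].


Initial: [25, 7, 64, 87, 42, 76]
Insert 7: [7, 25, 64, 87, 42, 76]
Insert 64: [7, 25, 64, 87, 42, 76]
Insert 87: [7, 25, 64, 87, 42, 76]
Insert 42: [7, 25, 42, 64, 87, 76]
Insert 76: [7, 25, 42, 64, 76, 87]

Sorted: [7, 25, 42, 64, 76, 87]


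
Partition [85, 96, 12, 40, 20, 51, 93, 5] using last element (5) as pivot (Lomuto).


Pivot: 5
Place pivot at 0: [5, 96, 12, 40, 20, 51, 93, 85]

Partitioned: [5, 96, 12, 40, 20, 51, 93, 85]


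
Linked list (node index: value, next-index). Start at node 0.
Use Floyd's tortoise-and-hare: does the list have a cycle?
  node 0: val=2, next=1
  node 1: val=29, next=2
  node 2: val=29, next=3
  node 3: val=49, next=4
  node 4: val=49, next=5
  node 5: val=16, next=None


Floyd's tortoise (slow, +1) and hare (fast, +2):
  init: slow=0, fast=0
  step 1: slow=1, fast=2
  step 2: slow=2, fast=4
  step 3: fast 4->5->None, no cycle

Cycle: no


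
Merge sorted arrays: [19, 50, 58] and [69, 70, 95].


Take 19 from A
Take 50 from A
Take 58 from A

Merged: [19, 50, 58, 69, 70, 95]


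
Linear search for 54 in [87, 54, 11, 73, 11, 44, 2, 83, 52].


i=0: 87!=54
i=1: 54==54 found!

Found at 1, 2 comps


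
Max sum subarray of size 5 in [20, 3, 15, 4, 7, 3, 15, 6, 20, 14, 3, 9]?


[0:5]: 49
[1:6]: 32
[2:7]: 44
[3:8]: 35
[4:9]: 51
[5:10]: 58
[6:11]: 58
[7:12]: 52

Max: 58 at [5:10]


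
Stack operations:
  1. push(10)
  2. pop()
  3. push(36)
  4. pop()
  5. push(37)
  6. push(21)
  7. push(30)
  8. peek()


push(10) -> [10]
pop()->10, []
push(36) -> [36]
pop()->36, []
push(37) -> [37]
push(21) -> [37, 21]
push(30) -> [37, 21, 30]
peek()->30

Final stack: [37, 21, 30]


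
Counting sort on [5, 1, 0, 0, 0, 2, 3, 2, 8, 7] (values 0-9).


Input: [5, 1, 0, 0, 0, 2, 3, 2, 8, 7]
Counts: [3, 1, 2, 1, 0, 1, 0, 1, 1, 0]

Sorted: [0, 0, 0, 1, 2, 2, 3, 5, 7, 8]


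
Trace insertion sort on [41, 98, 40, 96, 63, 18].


Initial: [41, 98, 40, 96, 63, 18]
Insert 98: [41, 98, 40, 96, 63, 18]
Insert 40: [40, 41, 98, 96, 63, 18]
Insert 96: [40, 41, 96, 98, 63, 18]
Insert 63: [40, 41, 63, 96, 98, 18]
Insert 18: [18, 40, 41, 63, 96, 98]

Sorted: [18, 40, 41, 63, 96, 98]


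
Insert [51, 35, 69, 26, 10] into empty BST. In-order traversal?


Insert 51: root
Insert 35: L from 51
Insert 69: R from 51
Insert 26: L from 51 -> L from 35
Insert 10: L from 51 -> L from 35 -> L from 26

In-order: [10, 26, 35, 51, 69]


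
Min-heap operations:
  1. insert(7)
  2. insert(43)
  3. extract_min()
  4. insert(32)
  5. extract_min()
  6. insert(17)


insert(7) -> [7]
insert(43) -> [7, 43]
extract_min()->7, [43]
insert(32) -> [32, 43]
extract_min()->32, [43]
insert(17) -> [17, 43]

Final heap: [17, 43]


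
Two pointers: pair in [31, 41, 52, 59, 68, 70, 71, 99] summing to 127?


lo=0(31)+hi=7(99)=130
lo=0(31)+hi=6(71)=102
lo=1(41)+hi=6(71)=112
lo=2(52)+hi=6(71)=123
lo=3(59)+hi=6(71)=130
lo=3(59)+hi=5(70)=129
lo=3(59)+hi=4(68)=127

Yes: 59+68=127


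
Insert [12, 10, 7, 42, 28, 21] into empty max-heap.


Insert 12: [12]
Insert 10: [12, 10]
Insert 7: [12, 10, 7]
Insert 42: [42, 12, 7, 10]
Insert 28: [42, 28, 7, 10, 12]
Insert 21: [42, 28, 21, 10, 12, 7]

Final heap: [42, 28, 21, 10, 12, 7]


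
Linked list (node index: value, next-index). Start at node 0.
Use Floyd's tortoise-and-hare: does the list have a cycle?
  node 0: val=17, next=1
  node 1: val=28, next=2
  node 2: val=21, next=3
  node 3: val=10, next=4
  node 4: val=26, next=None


Floyd's tortoise (slow, +1) and hare (fast, +2):
  init: slow=0, fast=0
  step 1: slow=1, fast=2
  step 2: slow=2, fast=4
  step 3: fast -> None, no cycle

Cycle: no


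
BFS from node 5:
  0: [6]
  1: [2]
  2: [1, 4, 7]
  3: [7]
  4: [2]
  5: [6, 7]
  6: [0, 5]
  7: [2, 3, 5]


Visit 5, enqueue [6, 7]
Visit 6, enqueue [0]
Visit 7, enqueue [2, 3]
Visit 0, enqueue []
Visit 2, enqueue [1, 4]
Visit 3, enqueue []
Visit 1, enqueue []
Visit 4, enqueue []

BFS order: [5, 6, 7, 0, 2, 3, 1, 4]


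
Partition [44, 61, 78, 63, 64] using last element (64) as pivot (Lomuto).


Pivot: 64
  44 <= 64: advance i (no swap)
  61 <= 64: advance i (no swap)
  63 <= 64: swap -> [44, 61, 63, 78, 64]
Place pivot at 3: [44, 61, 63, 64, 78]

Partitioned: [44, 61, 63, 64, 78]


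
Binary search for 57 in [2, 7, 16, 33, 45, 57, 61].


Step 1: lo=0, hi=6, mid=3, val=33
Step 2: lo=4, hi=6, mid=5, val=57

Found at index 5


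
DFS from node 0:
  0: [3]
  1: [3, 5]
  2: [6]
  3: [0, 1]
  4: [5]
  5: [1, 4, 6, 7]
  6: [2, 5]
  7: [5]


Visit 0, push [3]
Visit 3, push [1]
Visit 1, push [5]
Visit 5, push [7, 6, 4]
Visit 4, push []
Visit 6, push [2]
Visit 2, push []
Visit 7, push []

DFS order: [0, 3, 1, 5, 4, 6, 2, 7]


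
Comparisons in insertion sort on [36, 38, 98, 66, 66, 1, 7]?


Algorithm: insertion sort
Input: [36, 38, 98, 66, 66, 1, 7]
Sorted: [1, 7, 36, 38, 66, 66, 98]

17


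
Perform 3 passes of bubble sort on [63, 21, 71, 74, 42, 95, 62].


Initial: [63, 21, 71, 74, 42, 95, 62]
Pass 1: [21, 63, 71, 42, 74, 62, 95] (3 swaps)
Pass 2: [21, 63, 42, 71, 62, 74, 95] (2 swaps)
Pass 3: [21, 42, 63, 62, 71, 74, 95] (2 swaps)

After 3 passes: [21, 42, 63, 62, 71, 74, 95]


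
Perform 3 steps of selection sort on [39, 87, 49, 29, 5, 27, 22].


Initial: [39, 87, 49, 29, 5, 27, 22]
Step 1: min=5 at 4
  Swap: [5, 87, 49, 29, 39, 27, 22]
Step 2: min=22 at 6
  Swap: [5, 22, 49, 29, 39, 27, 87]
Step 3: min=27 at 5
  Swap: [5, 22, 27, 29, 39, 49, 87]

After 3 steps: [5, 22, 27, 29, 39, 49, 87]
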